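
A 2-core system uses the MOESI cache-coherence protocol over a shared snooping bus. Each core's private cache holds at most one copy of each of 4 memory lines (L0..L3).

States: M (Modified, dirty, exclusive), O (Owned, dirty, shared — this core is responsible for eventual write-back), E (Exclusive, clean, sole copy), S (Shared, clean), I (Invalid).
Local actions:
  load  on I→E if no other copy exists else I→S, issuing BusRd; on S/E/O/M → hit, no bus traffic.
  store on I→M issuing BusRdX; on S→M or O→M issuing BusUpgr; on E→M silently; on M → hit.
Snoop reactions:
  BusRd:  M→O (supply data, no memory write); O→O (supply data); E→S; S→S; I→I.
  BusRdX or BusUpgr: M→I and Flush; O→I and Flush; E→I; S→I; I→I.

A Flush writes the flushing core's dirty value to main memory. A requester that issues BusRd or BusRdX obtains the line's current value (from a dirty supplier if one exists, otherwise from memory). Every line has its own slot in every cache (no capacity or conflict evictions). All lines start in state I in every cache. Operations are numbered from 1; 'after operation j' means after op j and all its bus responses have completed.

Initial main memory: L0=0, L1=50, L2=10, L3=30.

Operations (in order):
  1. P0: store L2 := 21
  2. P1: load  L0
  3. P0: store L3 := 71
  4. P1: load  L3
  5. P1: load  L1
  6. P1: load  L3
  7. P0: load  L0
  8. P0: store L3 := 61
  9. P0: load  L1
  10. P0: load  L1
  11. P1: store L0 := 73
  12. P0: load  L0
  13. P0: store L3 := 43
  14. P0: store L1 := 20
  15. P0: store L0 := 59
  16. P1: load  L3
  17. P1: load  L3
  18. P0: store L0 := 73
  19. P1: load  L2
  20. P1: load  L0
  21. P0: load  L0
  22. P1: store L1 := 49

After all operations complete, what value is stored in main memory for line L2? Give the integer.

memory[L2] = 10

1. P0: store L2 := 21  bus=[BusRdX]  L2: P0=M P1=I  mem[L2]=10
2. P1: load  L0  bus=[BusRd]  L0: P0=I P1=E  mem[L0]=0
3. P0: store L3 := 71  bus=[BusRdX]  L3: P0=M P1=I  mem[L3]=30
4. P1: load  L3  bus=[BusRd]  L3: P0=O P1=S  mem[L3]=30
5. P1: load  L1  bus=[BusRd]  L1: P0=I P1=E  mem[L1]=50
6. P1: load  L3  bus=[-]  L3: P0=O P1=S  mem[L3]=30
7. P0: load  L0  bus=[BusRd]  L0: P0=S P1=S  mem[L0]=0
8. P0: store L3 := 61  bus=[BusUpgr]  L3: P0=M P1=I  mem[L3]=30
9. P0: load  L1  bus=[BusRd]  L1: P0=S P1=S  mem[L1]=50
10. P0: load  L1  bus=[-]  L1: P0=S P1=S  mem[L1]=50
11. P1: store L0 := 73  bus=[BusUpgr]  L0: P0=I P1=M  mem[L0]=0
12. P0: load  L0  bus=[BusRd]  L0: P0=S P1=O  mem[L0]=0
13. P0: store L3 := 43  bus=[-]  L3: P0=M P1=I  mem[L3]=30
14. P0: store L1 := 20  bus=[BusUpgr]  L1: P0=M P1=I  mem[L1]=50
15. P0: store L0 := 59  bus=[BusUpgr,Flush]  L0: P0=M P1=I  mem[L0]=73
16. P1: load  L3  bus=[BusRd]  L3: P0=O P1=S  mem[L3]=30
17. P1: load  L3  bus=[-]  L3: P0=O P1=S  mem[L3]=30
18. P0: store L0 := 73  bus=[-]  L0: P0=M P1=I  mem[L0]=73
19. P1: load  L2  bus=[BusRd]  L2: P0=O P1=S  mem[L2]=10
20. P1: load  L0  bus=[BusRd]  L0: P0=O P1=S  mem[L0]=73
21. P0: load  L0  bus=[-]  L0: P0=O P1=S  mem[L0]=73
22. P1: store L1 := 49  bus=[BusRdX,Flush]  L1: P0=I P1=M  mem[L1]=20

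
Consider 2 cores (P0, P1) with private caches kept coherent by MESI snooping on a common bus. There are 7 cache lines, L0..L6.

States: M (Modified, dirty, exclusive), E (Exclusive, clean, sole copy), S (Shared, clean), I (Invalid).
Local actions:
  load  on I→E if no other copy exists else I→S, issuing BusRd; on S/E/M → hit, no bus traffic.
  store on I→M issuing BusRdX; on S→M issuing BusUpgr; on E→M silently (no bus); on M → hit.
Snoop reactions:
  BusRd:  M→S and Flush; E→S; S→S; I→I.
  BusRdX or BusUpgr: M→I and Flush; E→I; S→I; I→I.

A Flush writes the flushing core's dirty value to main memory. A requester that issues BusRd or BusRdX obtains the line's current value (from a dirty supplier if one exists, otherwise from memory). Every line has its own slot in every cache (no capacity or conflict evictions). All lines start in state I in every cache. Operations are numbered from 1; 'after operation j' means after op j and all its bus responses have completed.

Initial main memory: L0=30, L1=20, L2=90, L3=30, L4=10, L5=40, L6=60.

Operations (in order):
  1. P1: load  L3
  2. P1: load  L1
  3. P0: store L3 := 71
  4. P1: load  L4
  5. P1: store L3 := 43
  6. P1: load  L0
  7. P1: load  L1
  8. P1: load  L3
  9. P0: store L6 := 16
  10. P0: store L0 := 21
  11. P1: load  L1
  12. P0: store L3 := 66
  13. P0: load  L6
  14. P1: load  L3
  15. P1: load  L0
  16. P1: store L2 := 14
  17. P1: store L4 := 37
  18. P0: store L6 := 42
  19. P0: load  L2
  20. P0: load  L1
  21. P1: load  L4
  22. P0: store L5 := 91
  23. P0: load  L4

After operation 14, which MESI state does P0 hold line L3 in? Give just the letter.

1. P1: load  L3  bus=[BusRd]  L3: P0=I P1=E  mem[L3]=30
2. P1: load  L1  bus=[BusRd]  L1: P0=I P1=E  mem[L1]=20
3. P0: store L3 := 71  bus=[BusRdX]  L3: P0=M P1=I  mem[L3]=30
4. P1: load  L4  bus=[BusRd]  L4: P0=I P1=E  mem[L4]=10
5. P1: store L3 := 43  bus=[BusRdX,Flush]  L3: P0=I P1=M  mem[L3]=71
6. P1: load  L0  bus=[BusRd]  L0: P0=I P1=E  mem[L0]=30
7. P1: load  L1  bus=[-]  L1: P0=I P1=E  mem[L1]=20
8. P1: load  L3  bus=[-]  L3: P0=I P1=M  mem[L3]=71
9. P0: store L6 := 16  bus=[BusRdX]  L6: P0=M P1=I  mem[L6]=60
10. P0: store L0 := 21  bus=[BusRdX]  L0: P0=M P1=I  mem[L0]=30
11. P1: load  L1  bus=[-]  L1: P0=I P1=E  mem[L1]=20
12. P0: store L3 := 66  bus=[BusRdX,Flush]  L3: P0=M P1=I  mem[L3]=43
13. P0: load  L6  bus=[-]  L6: P0=M P1=I  mem[L6]=60
14. P1: load  L3  bus=[BusRd,Flush]  L3: P0=S P1=S  mem[L3]=66
15. P1: load  L0  bus=[BusRd,Flush]  L0: P0=S P1=S  mem[L0]=21
16. P1: store L2 := 14  bus=[BusRdX]  L2: P0=I P1=M  mem[L2]=90
17. P1: store L4 := 37  bus=[-]  L4: P0=I P1=M  mem[L4]=10
18. P0: store L6 := 42  bus=[-]  L6: P0=M P1=I  mem[L6]=60
19. P0: load  L2  bus=[BusRd,Flush]  L2: P0=S P1=S  mem[L2]=14
20. P0: load  L1  bus=[BusRd]  L1: P0=S P1=S  mem[L1]=20
21. P1: load  L4  bus=[-]  L4: P0=I P1=M  mem[L4]=10
22. P0: store L5 := 91  bus=[BusRdX]  L5: P0=M P1=I  mem[L5]=40
23. P0: load  L4  bus=[BusRd,Flush]  L4: P0=S P1=S  mem[L4]=37

state = S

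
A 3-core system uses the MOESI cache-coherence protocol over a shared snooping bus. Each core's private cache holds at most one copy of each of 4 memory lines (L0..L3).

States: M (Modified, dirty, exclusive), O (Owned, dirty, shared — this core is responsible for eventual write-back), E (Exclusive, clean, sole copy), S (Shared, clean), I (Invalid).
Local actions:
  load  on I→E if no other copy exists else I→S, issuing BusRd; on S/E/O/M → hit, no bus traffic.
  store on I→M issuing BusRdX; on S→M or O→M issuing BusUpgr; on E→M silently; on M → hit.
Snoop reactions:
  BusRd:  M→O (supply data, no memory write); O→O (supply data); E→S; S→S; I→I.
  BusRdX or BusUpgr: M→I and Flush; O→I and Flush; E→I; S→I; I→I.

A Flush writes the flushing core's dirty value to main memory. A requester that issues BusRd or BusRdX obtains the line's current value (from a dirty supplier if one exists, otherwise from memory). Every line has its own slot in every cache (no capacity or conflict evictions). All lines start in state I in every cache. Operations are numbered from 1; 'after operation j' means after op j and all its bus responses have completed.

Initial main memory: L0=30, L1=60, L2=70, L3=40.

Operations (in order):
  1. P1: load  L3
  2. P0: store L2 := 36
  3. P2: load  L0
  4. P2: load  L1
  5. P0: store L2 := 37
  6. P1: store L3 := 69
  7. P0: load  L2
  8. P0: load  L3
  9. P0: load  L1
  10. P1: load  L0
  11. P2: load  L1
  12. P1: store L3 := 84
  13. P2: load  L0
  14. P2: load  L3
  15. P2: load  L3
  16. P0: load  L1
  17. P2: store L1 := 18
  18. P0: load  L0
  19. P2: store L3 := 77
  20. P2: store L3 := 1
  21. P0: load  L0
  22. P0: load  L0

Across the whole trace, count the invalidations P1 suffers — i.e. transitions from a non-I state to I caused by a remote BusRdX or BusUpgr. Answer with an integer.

[1] P1: load  L3 | P0:I, P1:E(40), P2:I | bus: BusRd
[2] P0: store L2 := 36 | P0:M(36), P1:I, P2:I | bus: BusRdX
[3] P2: load  L0 | P0:I, P1:I, P2:E(30) | bus: BusRd
[4] P2: load  L1 | P0:I, P1:I, P2:E(60) | bus: BusRd
[5] P0: store L2 := 37 | P0:M(37), P1:I, P2:I | bus: none
[6] P1: store L3 := 69 | P0:I, P1:M(69), P2:I | bus: none
[7] P0: load  L2 | P0:M(37), P1:I, P2:I | bus: none
[8] P0: load  L3 | P0:S(69), P1:O(69), P2:I | bus: BusRd
[9] P0: load  L1 | P0:S(60), P1:I, P2:S(60) | bus: BusRd
[10] P1: load  L0 | P0:I, P1:S(30), P2:S(30) | bus: BusRd
[11] P2: load  L1 | P0:S(60), P1:I, P2:S(60) | bus: none
[12] P1: store L3 := 84 | P0:I, P1:M(84), P2:I | bus: BusUpgr
[13] P2: load  L0 | P0:I, P1:S(30), P2:S(30) | bus: none
[14] P2: load  L3 | P0:I, P1:O(84), P2:S(84) | bus: BusRd
[15] P2: load  L3 | P0:I, P1:O(84), P2:S(84) | bus: none
[16] P0: load  L1 | P0:S(60), P1:I, P2:S(60) | bus: none
[17] P2: store L1 := 18 | P0:I, P1:I, P2:M(18) | bus: BusUpgr
[18] P0: load  L0 | P0:S(30), P1:S(30), P2:S(30) | bus: BusRd
[19] P2: store L3 := 77 | P0:I, P1:I, P2:M(77) | bus: BusUpgr,Flush
[20] P2: store L3 := 1 | P0:I, P1:I, P2:M(1) | bus: none
[21] P0: load  L0 | P0:S(30), P1:S(30), P2:S(30) | bus: none
[22] P0: load  L0 | P0:S(30), P1:S(30), P2:S(30) | bus: none

invalidations = 1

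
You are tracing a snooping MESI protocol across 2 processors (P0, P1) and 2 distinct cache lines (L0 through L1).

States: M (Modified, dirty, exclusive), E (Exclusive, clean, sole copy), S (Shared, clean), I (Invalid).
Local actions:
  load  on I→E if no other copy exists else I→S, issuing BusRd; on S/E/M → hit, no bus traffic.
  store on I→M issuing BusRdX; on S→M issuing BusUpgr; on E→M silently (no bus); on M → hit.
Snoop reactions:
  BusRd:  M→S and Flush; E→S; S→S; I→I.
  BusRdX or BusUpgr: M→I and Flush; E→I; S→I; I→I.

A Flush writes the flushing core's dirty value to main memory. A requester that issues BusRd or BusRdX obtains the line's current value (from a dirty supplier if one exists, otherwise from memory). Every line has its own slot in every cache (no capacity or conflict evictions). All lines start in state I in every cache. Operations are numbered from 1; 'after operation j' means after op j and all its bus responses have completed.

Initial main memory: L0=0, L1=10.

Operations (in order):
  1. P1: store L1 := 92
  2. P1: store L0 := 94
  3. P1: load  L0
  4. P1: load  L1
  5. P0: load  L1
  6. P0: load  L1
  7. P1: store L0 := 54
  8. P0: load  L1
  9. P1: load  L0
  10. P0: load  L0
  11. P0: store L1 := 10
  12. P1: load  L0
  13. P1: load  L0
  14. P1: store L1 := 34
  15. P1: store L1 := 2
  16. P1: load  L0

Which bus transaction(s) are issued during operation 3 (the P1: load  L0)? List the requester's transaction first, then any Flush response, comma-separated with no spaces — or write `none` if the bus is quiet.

bus = none

[1] P1: store L1 := 92 | P0:I, P1:M(92) | bus: BusRdX
[2] P1: store L0 := 94 | P0:I, P1:M(94) | bus: BusRdX
[3] P1: load  L0 | P0:I, P1:M(94) | bus: none
[4] P1: load  L1 | P0:I, P1:M(92) | bus: none
[5] P0: load  L1 | P0:S(92), P1:S(92) | bus: BusRd,Flush
[6] P0: load  L1 | P0:S(92), P1:S(92) | bus: none
[7] P1: store L0 := 54 | P0:I, P1:M(54) | bus: none
[8] P0: load  L1 | P0:S(92), P1:S(92) | bus: none
[9] P1: load  L0 | P0:I, P1:M(54) | bus: none
[10] P0: load  L0 | P0:S(54), P1:S(54) | bus: BusRd,Flush
[11] P0: store L1 := 10 | P0:M(10), P1:I | bus: BusUpgr
[12] P1: load  L0 | P0:S(54), P1:S(54) | bus: none
[13] P1: load  L0 | P0:S(54), P1:S(54) | bus: none
[14] P1: store L1 := 34 | P0:I, P1:M(34) | bus: BusRdX,Flush
[15] P1: store L1 := 2 | P0:I, P1:M(2) | bus: none
[16] P1: load  L0 | P0:S(54), P1:S(54) | bus: none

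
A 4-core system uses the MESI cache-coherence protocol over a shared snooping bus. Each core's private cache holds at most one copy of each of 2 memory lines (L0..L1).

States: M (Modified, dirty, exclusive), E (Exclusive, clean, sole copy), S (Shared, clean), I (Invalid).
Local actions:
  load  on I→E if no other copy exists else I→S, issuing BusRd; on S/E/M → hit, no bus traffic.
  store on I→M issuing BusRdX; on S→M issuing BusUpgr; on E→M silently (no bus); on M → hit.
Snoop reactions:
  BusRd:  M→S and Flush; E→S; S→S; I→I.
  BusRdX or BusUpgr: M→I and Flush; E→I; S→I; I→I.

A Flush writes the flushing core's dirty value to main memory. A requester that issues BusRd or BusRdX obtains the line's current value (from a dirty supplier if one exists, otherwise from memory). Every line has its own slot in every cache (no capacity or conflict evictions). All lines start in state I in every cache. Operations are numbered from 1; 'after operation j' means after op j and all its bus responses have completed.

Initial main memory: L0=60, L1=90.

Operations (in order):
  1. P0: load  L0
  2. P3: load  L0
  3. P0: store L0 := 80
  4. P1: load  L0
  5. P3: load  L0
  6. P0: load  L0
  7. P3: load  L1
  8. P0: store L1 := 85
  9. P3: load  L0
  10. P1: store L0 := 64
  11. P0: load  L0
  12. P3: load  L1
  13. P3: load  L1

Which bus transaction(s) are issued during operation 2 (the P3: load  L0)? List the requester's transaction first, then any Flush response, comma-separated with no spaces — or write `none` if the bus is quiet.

step 1: P0: load  L0  ⟶  EIII  (L0)  txn=BusRd  M[L0]=60
step 2: P3: load  L0  ⟶  SIIS  (L0)  txn=BusRd  M[L0]=60
step 3: P0: store L0 := 80  ⟶  MIII  (L0)  txn=BusUpgr  M[L0]=60
step 4: P1: load  L0  ⟶  SSII  (L0)  txn=BusRd+Flush  M[L0]=80
step 5: P3: load  L0  ⟶  SSIS  (L0)  txn=BusRd  M[L0]=80
step 6: P0: load  L0  ⟶  SSIS  (L0)  txn=∅  M[L0]=80
step 7: P3: load  L1  ⟶  IIIE  (L1)  txn=BusRd  M[L1]=90
step 8: P0: store L1 := 85  ⟶  MIII  (L1)  txn=BusRdX  M[L1]=90
step 9: P3: load  L0  ⟶  SSIS  (L0)  txn=∅  M[L0]=80
step 10: P1: store L0 := 64  ⟶  IMII  (L0)  txn=BusUpgr  M[L0]=80
step 11: P0: load  L0  ⟶  SSII  (L0)  txn=BusRd+Flush  M[L0]=64
step 12: P3: load  L1  ⟶  SIIS  (L1)  txn=BusRd+Flush  M[L1]=85
step 13: P3: load  L1  ⟶  SIIS  (L1)  txn=∅  M[L1]=85

bus = BusRd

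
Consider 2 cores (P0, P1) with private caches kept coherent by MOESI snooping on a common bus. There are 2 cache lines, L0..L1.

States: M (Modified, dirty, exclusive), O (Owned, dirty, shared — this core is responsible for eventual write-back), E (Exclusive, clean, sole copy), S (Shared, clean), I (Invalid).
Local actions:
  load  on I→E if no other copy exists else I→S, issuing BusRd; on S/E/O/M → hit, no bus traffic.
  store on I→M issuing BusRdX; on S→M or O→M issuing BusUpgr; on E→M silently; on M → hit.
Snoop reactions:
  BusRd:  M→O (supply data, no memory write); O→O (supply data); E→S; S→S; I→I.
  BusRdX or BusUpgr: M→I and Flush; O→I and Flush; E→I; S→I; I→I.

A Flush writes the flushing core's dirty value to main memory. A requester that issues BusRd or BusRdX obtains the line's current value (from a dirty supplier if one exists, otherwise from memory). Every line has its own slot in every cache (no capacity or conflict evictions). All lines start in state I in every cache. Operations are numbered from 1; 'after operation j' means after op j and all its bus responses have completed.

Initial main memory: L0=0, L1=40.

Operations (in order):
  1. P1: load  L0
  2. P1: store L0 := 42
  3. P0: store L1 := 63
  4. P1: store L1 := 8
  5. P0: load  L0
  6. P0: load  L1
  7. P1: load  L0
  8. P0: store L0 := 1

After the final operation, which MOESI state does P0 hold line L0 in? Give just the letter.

[1] P1: load  L0 | P0:I, P1:E(0) | bus: BusRd
[2] P1: store L0 := 42 | P0:I, P1:M(42) | bus: none
[3] P0: store L1 := 63 | P0:M(63), P1:I | bus: BusRdX
[4] P1: store L1 := 8 | P0:I, P1:M(8) | bus: BusRdX,Flush
[5] P0: load  L0 | P0:S(42), P1:O(42) | bus: BusRd
[6] P0: load  L1 | P0:S(8), P1:O(8) | bus: BusRd
[7] P1: load  L0 | P0:S(42), P1:O(42) | bus: none
[8] P0: store L0 := 1 | P0:M(1), P1:I | bus: BusUpgr,Flush

state = M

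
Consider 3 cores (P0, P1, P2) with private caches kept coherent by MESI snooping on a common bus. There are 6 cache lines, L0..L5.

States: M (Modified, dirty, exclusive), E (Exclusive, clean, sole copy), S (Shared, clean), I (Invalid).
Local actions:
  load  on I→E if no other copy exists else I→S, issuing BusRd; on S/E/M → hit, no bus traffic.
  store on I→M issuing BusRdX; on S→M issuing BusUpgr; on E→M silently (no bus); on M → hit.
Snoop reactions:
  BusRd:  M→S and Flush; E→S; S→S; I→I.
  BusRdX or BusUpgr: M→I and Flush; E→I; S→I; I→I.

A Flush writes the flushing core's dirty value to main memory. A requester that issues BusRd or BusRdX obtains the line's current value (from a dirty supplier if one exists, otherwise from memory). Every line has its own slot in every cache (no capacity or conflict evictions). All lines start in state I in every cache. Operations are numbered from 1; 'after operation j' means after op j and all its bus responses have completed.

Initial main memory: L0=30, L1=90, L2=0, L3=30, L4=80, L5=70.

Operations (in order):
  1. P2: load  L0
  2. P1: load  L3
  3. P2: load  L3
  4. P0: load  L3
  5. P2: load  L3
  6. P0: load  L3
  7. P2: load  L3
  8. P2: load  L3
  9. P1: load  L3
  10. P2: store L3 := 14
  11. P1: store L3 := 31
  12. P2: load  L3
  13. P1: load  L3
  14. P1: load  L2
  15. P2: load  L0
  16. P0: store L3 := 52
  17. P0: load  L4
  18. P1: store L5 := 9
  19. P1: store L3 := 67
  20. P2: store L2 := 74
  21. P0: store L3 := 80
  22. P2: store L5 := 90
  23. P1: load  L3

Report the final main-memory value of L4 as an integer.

memory[L4] = 80

  op1 P2: load  L0 → I/I/E on L0; bus BusRd; mem=30
  op2 P1: load  L3 → I/E/I on L3; bus BusRd; mem=30
  op3 P2: load  L3 → I/S/S on L3; bus BusRd; mem=30
  op4 P0: load  L3 → S/S/S on L3; bus BusRd; mem=30
  op5 P2: load  L3 → S/S/S on L3; bus (none); mem=30
  op6 P0: load  L3 → S/S/S on L3; bus (none); mem=30
  op7 P2: load  L3 → S/S/S on L3; bus (none); mem=30
  op8 P2: load  L3 → S/S/S on L3; bus (none); mem=30
  op9 P1: load  L3 → S/S/S on L3; bus (none); mem=30
  op10 P2: store L3 := 14 → I/I/M on L3; bus BusUpgr; mem=30
  op11 P1: store L3 := 31 → I/M/I on L3; bus BusRdX Flush; mem=14
  op12 P2: load  L3 → I/S/S on L3; bus BusRd Flush; mem=31
  op13 P1: load  L3 → I/S/S on L3; bus (none); mem=31
  op14 P1: load  L2 → I/E/I on L2; bus BusRd; mem=0
  op15 P2: load  L0 → I/I/E on L0; bus (none); mem=30
  op16 P0: store L3 := 52 → M/I/I on L3; bus BusRdX; mem=31
  op17 P0: load  L4 → E/I/I on L4; bus BusRd; mem=80
  op18 P1: store L5 := 9 → I/M/I on L5; bus BusRdX; mem=70
  op19 P1: store L3 := 67 → I/M/I on L3; bus BusRdX Flush; mem=52
  op20 P2: store L2 := 74 → I/I/M on L2; bus BusRdX; mem=0
  op21 P0: store L3 := 80 → M/I/I on L3; bus BusRdX Flush; mem=67
  op22 P2: store L5 := 90 → I/I/M on L5; bus BusRdX Flush; mem=9
  op23 P1: load  L3 → S/S/I on L3; bus BusRd Flush; mem=80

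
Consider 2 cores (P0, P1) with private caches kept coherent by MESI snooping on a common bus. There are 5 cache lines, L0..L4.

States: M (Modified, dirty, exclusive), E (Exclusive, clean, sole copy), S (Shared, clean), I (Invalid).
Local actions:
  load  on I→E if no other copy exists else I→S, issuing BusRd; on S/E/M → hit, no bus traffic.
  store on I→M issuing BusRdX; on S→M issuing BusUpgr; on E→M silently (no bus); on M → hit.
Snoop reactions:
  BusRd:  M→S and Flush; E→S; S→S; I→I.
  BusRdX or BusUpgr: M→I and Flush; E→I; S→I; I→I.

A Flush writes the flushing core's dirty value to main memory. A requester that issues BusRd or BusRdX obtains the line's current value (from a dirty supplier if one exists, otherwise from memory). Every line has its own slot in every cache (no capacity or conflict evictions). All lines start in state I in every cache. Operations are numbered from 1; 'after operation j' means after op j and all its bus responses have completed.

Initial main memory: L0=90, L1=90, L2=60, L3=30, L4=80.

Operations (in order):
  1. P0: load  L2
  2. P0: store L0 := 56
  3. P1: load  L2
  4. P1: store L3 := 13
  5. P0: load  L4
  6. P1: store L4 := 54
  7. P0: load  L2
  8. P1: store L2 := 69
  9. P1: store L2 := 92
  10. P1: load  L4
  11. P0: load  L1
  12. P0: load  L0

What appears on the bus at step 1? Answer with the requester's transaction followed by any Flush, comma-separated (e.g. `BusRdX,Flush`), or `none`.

bus = BusRd

1. P0: load  L2  bus=[BusRd]  L2: P0=E P1=I  mem[L2]=60
2. P0: store L0 := 56  bus=[BusRdX]  L0: P0=M P1=I  mem[L0]=90
3. P1: load  L2  bus=[BusRd]  L2: P0=S P1=S  mem[L2]=60
4. P1: store L3 := 13  bus=[BusRdX]  L3: P0=I P1=M  mem[L3]=30
5. P0: load  L4  bus=[BusRd]  L4: P0=E P1=I  mem[L4]=80
6. P1: store L4 := 54  bus=[BusRdX]  L4: P0=I P1=M  mem[L4]=80
7. P0: load  L2  bus=[-]  L2: P0=S P1=S  mem[L2]=60
8. P1: store L2 := 69  bus=[BusUpgr]  L2: P0=I P1=M  mem[L2]=60
9. P1: store L2 := 92  bus=[-]  L2: P0=I P1=M  mem[L2]=60
10. P1: load  L4  bus=[-]  L4: P0=I P1=M  mem[L4]=80
11. P0: load  L1  bus=[BusRd]  L1: P0=E P1=I  mem[L1]=90
12. P0: load  L0  bus=[-]  L0: P0=M P1=I  mem[L0]=90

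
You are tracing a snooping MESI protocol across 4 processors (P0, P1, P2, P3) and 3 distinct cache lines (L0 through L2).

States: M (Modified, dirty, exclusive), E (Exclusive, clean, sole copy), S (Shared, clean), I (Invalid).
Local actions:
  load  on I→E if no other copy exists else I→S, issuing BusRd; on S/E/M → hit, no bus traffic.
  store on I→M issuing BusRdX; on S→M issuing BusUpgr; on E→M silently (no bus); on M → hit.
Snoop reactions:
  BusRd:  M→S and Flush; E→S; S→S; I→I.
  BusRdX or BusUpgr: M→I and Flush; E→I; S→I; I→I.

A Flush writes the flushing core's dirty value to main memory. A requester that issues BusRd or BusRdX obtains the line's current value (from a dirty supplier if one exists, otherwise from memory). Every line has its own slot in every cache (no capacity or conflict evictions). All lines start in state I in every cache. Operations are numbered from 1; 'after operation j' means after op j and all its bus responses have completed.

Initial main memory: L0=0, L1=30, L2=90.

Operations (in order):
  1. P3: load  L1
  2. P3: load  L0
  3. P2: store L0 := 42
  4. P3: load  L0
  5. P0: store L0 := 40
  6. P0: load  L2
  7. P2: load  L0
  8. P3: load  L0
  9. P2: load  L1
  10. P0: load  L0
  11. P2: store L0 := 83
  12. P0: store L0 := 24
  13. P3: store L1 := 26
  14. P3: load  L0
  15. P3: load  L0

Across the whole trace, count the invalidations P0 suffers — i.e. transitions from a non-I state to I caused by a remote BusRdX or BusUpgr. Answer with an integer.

1. P3: load  L1  bus=[BusRd]  L1: P0=I P1=I P2=I P3=E  mem[L1]=30
2. P3: load  L0  bus=[BusRd]  L0: P0=I P1=I P2=I P3=E  mem[L0]=0
3. P2: store L0 := 42  bus=[BusRdX]  L0: P0=I P1=I P2=M P3=I  mem[L0]=0
4. P3: load  L0  bus=[BusRd,Flush]  L0: P0=I P1=I P2=S P3=S  mem[L0]=42
5. P0: store L0 := 40  bus=[BusRdX]  L0: P0=M P1=I P2=I P3=I  mem[L0]=42
6. P0: load  L2  bus=[BusRd]  L2: P0=E P1=I P2=I P3=I  mem[L2]=90
7. P2: load  L0  bus=[BusRd,Flush]  L0: P0=S P1=I P2=S P3=I  mem[L0]=40
8. P3: load  L0  bus=[BusRd]  L0: P0=S P1=I P2=S P3=S  mem[L0]=40
9. P2: load  L1  bus=[BusRd]  L1: P0=I P1=I P2=S P3=S  mem[L1]=30
10. P0: load  L0  bus=[-]  L0: P0=S P1=I P2=S P3=S  mem[L0]=40
11. P2: store L0 := 83  bus=[BusUpgr]  L0: P0=I P1=I P2=M P3=I  mem[L0]=40
12. P0: store L0 := 24  bus=[BusRdX,Flush]  L0: P0=M P1=I P2=I P3=I  mem[L0]=83
13. P3: store L1 := 26  bus=[BusUpgr]  L1: P0=I P1=I P2=I P3=M  mem[L1]=30
14. P3: load  L0  bus=[BusRd,Flush]  L0: P0=S P1=I P2=I P3=S  mem[L0]=24
15. P3: load  L0  bus=[-]  L0: P0=S P1=I P2=I P3=S  mem[L0]=24

invalidations = 1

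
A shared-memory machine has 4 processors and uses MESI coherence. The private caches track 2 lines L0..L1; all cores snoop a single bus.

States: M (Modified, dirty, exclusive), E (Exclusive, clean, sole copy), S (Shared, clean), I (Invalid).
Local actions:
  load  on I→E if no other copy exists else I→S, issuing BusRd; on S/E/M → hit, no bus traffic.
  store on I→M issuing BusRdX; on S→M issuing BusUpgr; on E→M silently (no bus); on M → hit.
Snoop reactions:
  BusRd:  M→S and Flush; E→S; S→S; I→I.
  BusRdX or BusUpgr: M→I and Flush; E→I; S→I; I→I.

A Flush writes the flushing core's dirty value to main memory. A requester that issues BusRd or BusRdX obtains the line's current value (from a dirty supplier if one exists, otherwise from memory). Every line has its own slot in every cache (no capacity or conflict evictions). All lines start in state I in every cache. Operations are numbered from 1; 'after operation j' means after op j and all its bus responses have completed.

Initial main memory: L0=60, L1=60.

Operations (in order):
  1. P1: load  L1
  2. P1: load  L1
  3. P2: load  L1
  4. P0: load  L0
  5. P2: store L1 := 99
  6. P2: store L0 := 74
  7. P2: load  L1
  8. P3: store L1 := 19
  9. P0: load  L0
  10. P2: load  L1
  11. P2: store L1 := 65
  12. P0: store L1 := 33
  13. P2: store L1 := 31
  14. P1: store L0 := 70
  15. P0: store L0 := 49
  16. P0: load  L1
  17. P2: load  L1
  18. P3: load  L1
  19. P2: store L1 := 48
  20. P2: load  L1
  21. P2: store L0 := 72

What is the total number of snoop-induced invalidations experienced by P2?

[1] P1: load  L1 | P0:I, P1:E(60), P2:I, P3:I | bus: BusRd
[2] P1: load  L1 | P0:I, P1:E(60), P2:I, P3:I | bus: none
[3] P2: load  L1 | P0:I, P1:S(60), P2:S(60), P3:I | bus: BusRd
[4] P0: load  L0 | P0:E(60), P1:I, P2:I, P3:I | bus: BusRd
[5] P2: store L1 := 99 | P0:I, P1:I, P2:M(99), P3:I | bus: BusUpgr
[6] P2: store L0 := 74 | P0:I, P1:I, P2:M(74), P3:I | bus: BusRdX
[7] P2: load  L1 | P0:I, P1:I, P2:M(99), P3:I | bus: none
[8] P3: store L1 := 19 | P0:I, P1:I, P2:I, P3:M(19) | bus: BusRdX,Flush
[9] P0: load  L0 | P0:S(74), P1:I, P2:S(74), P3:I | bus: BusRd,Flush
[10] P2: load  L1 | P0:I, P1:I, P2:S(19), P3:S(19) | bus: BusRd,Flush
[11] P2: store L1 := 65 | P0:I, P1:I, P2:M(65), P3:I | bus: BusUpgr
[12] P0: store L1 := 33 | P0:M(33), P1:I, P2:I, P3:I | bus: BusRdX,Flush
[13] P2: store L1 := 31 | P0:I, P1:I, P2:M(31), P3:I | bus: BusRdX,Flush
[14] P1: store L0 := 70 | P0:I, P1:M(70), P2:I, P3:I | bus: BusRdX
[15] P0: store L0 := 49 | P0:M(49), P1:I, P2:I, P3:I | bus: BusRdX,Flush
[16] P0: load  L1 | P0:S(31), P1:I, P2:S(31), P3:I | bus: BusRd,Flush
[17] P2: load  L1 | P0:S(31), P1:I, P2:S(31), P3:I | bus: none
[18] P3: load  L1 | P0:S(31), P1:I, P2:S(31), P3:S(31) | bus: BusRd
[19] P2: store L1 := 48 | P0:I, P1:I, P2:M(48), P3:I | bus: BusUpgr
[20] P2: load  L1 | P0:I, P1:I, P2:M(48), P3:I | bus: none
[21] P2: store L0 := 72 | P0:I, P1:I, P2:M(72), P3:I | bus: BusRdX,Flush

invalidations = 3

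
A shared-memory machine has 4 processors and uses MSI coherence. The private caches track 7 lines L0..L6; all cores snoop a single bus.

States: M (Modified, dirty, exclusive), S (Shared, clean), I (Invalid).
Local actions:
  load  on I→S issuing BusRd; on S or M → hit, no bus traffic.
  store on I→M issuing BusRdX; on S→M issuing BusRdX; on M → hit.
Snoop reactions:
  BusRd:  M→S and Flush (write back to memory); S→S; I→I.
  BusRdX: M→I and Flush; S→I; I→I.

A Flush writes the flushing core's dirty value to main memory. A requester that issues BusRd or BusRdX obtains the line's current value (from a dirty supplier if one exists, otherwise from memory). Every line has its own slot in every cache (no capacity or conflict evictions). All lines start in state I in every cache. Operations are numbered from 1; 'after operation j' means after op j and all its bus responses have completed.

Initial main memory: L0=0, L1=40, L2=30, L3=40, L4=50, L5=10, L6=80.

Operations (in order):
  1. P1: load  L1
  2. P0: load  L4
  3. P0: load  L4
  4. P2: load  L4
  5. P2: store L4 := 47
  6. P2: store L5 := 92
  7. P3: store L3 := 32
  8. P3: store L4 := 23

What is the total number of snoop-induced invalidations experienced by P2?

invalidations = 1

  op1 P1: load  L1 → I/S/I/I on L1; bus BusRd; mem=40
  op2 P0: load  L4 → S/I/I/I on L4; bus BusRd; mem=50
  op3 P0: load  L4 → S/I/I/I on L4; bus (none); mem=50
  op4 P2: load  L4 → S/I/S/I on L4; bus BusRd; mem=50
  op5 P2: store L4 := 47 → I/I/M/I on L4; bus BusRdX; mem=50
  op6 P2: store L5 := 92 → I/I/M/I on L5; bus BusRdX; mem=10
  op7 P3: store L3 := 32 → I/I/I/M on L3; bus BusRdX; mem=40
  op8 P3: store L4 := 23 → I/I/I/M on L4; bus BusRdX Flush; mem=47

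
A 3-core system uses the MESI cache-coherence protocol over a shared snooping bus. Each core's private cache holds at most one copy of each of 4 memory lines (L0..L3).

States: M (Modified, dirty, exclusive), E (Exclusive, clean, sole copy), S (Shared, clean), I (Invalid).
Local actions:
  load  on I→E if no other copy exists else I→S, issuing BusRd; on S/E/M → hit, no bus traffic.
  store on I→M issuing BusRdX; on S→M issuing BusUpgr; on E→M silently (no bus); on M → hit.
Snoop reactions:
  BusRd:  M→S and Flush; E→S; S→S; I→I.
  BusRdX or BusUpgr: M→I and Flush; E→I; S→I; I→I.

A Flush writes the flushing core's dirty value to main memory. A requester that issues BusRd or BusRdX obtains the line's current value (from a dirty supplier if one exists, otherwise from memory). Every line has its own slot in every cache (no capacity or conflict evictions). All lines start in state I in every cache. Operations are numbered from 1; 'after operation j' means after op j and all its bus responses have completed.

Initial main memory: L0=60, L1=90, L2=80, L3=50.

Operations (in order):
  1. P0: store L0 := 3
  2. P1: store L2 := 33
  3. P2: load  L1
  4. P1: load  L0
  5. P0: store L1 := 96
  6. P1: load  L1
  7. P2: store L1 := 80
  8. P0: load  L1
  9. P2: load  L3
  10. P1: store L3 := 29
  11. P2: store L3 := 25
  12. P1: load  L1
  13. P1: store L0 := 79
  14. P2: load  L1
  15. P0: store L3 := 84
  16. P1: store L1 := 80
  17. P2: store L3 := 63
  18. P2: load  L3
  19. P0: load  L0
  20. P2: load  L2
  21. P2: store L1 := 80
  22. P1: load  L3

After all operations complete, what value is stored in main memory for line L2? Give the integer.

step 1: P0: store L0 := 3  ⟶  MII  (L0)  txn=BusRdX  M[L0]=60
step 2: P1: store L2 := 33  ⟶  IMI  (L2)  txn=BusRdX  M[L2]=80
step 3: P2: load  L1  ⟶  IIE  (L1)  txn=BusRd  M[L1]=90
step 4: P1: load  L0  ⟶  SSI  (L0)  txn=BusRd+Flush  M[L0]=3
step 5: P0: store L1 := 96  ⟶  MII  (L1)  txn=BusRdX  M[L1]=90
step 6: P1: load  L1  ⟶  SSI  (L1)  txn=BusRd+Flush  M[L1]=96
step 7: P2: store L1 := 80  ⟶  IIM  (L1)  txn=BusRdX  M[L1]=96
step 8: P0: load  L1  ⟶  SIS  (L1)  txn=BusRd+Flush  M[L1]=80
step 9: P2: load  L3  ⟶  IIE  (L3)  txn=BusRd  M[L3]=50
step 10: P1: store L3 := 29  ⟶  IMI  (L3)  txn=BusRdX  M[L3]=50
step 11: P2: store L3 := 25  ⟶  IIM  (L3)  txn=BusRdX+Flush  M[L3]=29
step 12: P1: load  L1  ⟶  SSS  (L1)  txn=BusRd  M[L1]=80
step 13: P1: store L0 := 79  ⟶  IMI  (L0)  txn=BusUpgr  M[L0]=3
step 14: P2: load  L1  ⟶  SSS  (L1)  txn=∅  M[L1]=80
step 15: P0: store L3 := 84  ⟶  MII  (L3)  txn=BusRdX+Flush  M[L3]=25
step 16: P1: store L1 := 80  ⟶  IMI  (L1)  txn=BusUpgr  M[L1]=80
step 17: P2: store L3 := 63  ⟶  IIM  (L3)  txn=BusRdX+Flush  M[L3]=84
step 18: P2: load  L3  ⟶  IIM  (L3)  txn=∅  M[L3]=84
step 19: P0: load  L0  ⟶  SSI  (L0)  txn=BusRd+Flush  M[L0]=79
step 20: P2: load  L2  ⟶  ISS  (L2)  txn=BusRd+Flush  M[L2]=33
step 21: P2: store L1 := 80  ⟶  IIM  (L1)  txn=BusRdX+Flush  M[L1]=80
step 22: P1: load  L3  ⟶  ISS  (L3)  txn=BusRd+Flush  M[L3]=63

memory[L2] = 33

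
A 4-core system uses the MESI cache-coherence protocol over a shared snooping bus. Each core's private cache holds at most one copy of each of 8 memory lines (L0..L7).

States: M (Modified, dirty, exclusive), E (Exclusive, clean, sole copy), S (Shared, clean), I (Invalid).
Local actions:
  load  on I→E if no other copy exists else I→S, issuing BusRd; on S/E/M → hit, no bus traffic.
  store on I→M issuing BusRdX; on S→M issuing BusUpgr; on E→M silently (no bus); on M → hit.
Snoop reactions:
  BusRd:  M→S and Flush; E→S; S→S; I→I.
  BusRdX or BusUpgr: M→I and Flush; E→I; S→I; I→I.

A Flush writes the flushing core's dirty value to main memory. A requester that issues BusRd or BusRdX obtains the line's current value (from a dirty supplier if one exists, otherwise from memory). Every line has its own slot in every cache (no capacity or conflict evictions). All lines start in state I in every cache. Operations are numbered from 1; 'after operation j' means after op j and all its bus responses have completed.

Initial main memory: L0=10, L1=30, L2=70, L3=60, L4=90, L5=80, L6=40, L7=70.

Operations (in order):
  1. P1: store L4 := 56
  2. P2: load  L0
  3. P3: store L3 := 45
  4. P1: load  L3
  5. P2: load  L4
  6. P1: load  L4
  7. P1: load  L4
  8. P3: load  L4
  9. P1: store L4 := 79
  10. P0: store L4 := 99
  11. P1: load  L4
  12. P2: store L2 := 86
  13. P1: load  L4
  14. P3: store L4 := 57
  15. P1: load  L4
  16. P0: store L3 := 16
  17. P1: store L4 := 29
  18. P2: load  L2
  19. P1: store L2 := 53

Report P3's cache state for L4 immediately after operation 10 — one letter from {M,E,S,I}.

state = I

[1] P1: store L4 := 56 | P0:I, P1:M(56), P2:I, P3:I | bus: BusRdX
[2] P2: load  L0 | P0:I, P1:I, P2:E(10), P3:I | bus: BusRd
[3] P3: store L3 := 45 | P0:I, P1:I, P2:I, P3:M(45) | bus: BusRdX
[4] P1: load  L3 | P0:I, P1:S(45), P2:I, P3:S(45) | bus: BusRd,Flush
[5] P2: load  L4 | P0:I, P1:S(56), P2:S(56), P3:I | bus: BusRd,Flush
[6] P1: load  L4 | P0:I, P1:S(56), P2:S(56), P3:I | bus: none
[7] P1: load  L4 | P0:I, P1:S(56), P2:S(56), P3:I | bus: none
[8] P3: load  L4 | P0:I, P1:S(56), P2:S(56), P3:S(56) | bus: BusRd
[9] P1: store L4 := 79 | P0:I, P1:M(79), P2:I, P3:I | bus: BusUpgr
[10] P0: store L4 := 99 | P0:M(99), P1:I, P2:I, P3:I | bus: BusRdX,Flush
[11] P1: load  L4 | P0:S(99), P1:S(99), P2:I, P3:I | bus: BusRd,Flush
[12] P2: store L2 := 86 | P0:I, P1:I, P2:M(86), P3:I | bus: BusRdX
[13] P1: load  L4 | P0:S(99), P1:S(99), P2:I, P3:I | bus: none
[14] P3: store L4 := 57 | P0:I, P1:I, P2:I, P3:M(57) | bus: BusRdX
[15] P1: load  L4 | P0:I, P1:S(57), P2:I, P3:S(57) | bus: BusRd,Flush
[16] P0: store L3 := 16 | P0:M(16), P1:I, P2:I, P3:I | bus: BusRdX
[17] P1: store L4 := 29 | P0:I, P1:M(29), P2:I, P3:I | bus: BusUpgr
[18] P2: load  L2 | P0:I, P1:I, P2:M(86), P3:I | bus: none
[19] P1: store L2 := 53 | P0:I, P1:M(53), P2:I, P3:I | bus: BusRdX,Flush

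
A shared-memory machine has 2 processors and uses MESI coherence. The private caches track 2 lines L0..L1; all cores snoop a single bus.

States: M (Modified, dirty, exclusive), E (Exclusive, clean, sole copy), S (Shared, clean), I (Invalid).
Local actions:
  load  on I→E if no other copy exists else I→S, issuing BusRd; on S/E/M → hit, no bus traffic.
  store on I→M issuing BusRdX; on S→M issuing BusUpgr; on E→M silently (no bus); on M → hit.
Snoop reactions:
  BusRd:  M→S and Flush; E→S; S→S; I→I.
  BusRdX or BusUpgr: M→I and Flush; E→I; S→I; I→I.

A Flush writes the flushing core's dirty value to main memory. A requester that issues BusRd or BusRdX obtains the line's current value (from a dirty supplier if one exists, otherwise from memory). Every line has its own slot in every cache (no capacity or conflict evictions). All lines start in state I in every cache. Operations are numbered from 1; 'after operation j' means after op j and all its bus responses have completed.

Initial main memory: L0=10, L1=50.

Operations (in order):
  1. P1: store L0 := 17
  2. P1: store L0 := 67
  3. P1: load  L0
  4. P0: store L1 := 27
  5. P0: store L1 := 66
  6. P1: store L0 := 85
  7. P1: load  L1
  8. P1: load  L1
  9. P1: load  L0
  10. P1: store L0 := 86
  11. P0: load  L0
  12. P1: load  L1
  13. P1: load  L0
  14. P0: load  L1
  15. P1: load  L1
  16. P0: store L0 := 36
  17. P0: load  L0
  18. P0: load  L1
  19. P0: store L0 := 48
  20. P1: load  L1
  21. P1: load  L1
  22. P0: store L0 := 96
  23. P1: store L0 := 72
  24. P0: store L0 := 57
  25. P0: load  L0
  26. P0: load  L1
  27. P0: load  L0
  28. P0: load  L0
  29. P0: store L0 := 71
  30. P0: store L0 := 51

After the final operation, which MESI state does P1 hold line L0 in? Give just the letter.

state = I

1. P1: store L0 := 17  bus=[BusRdX]  L0: P0=I P1=M  mem[L0]=10
2. P1: store L0 := 67  bus=[-]  L0: P0=I P1=M  mem[L0]=10
3. P1: load  L0  bus=[-]  L0: P0=I P1=M  mem[L0]=10
4. P0: store L1 := 27  bus=[BusRdX]  L1: P0=M P1=I  mem[L1]=50
5. P0: store L1 := 66  bus=[-]  L1: P0=M P1=I  mem[L1]=50
6. P1: store L0 := 85  bus=[-]  L0: P0=I P1=M  mem[L0]=10
7. P1: load  L1  bus=[BusRd,Flush]  L1: P0=S P1=S  mem[L1]=66
8. P1: load  L1  bus=[-]  L1: P0=S P1=S  mem[L1]=66
9. P1: load  L0  bus=[-]  L0: P0=I P1=M  mem[L0]=10
10. P1: store L0 := 86  bus=[-]  L0: P0=I P1=M  mem[L0]=10
11. P0: load  L0  bus=[BusRd,Flush]  L0: P0=S P1=S  mem[L0]=86
12. P1: load  L1  bus=[-]  L1: P0=S P1=S  mem[L1]=66
13. P1: load  L0  bus=[-]  L0: P0=S P1=S  mem[L0]=86
14. P0: load  L1  bus=[-]  L1: P0=S P1=S  mem[L1]=66
15. P1: load  L1  bus=[-]  L1: P0=S P1=S  mem[L1]=66
16. P0: store L0 := 36  bus=[BusUpgr]  L0: P0=M P1=I  mem[L0]=86
17. P0: load  L0  bus=[-]  L0: P0=M P1=I  mem[L0]=86
18. P0: load  L1  bus=[-]  L1: P0=S P1=S  mem[L1]=66
19. P0: store L0 := 48  bus=[-]  L0: P0=M P1=I  mem[L0]=86
20. P1: load  L1  bus=[-]  L1: P0=S P1=S  mem[L1]=66
21. P1: load  L1  bus=[-]  L1: P0=S P1=S  mem[L1]=66
22. P0: store L0 := 96  bus=[-]  L0: P0=M P1=I  mem[L0]=86
23. P1: store L0 := 72  bus=[BusRdX,Flush]  L0: P0=I P1=M  mem[L0]=96
24. P0: store L0 := 57  bus=[BusRdX,Flush]  L0: P0=M P1=I  mem[L0]=72
25. P0: load  L0  bus=[-]  L0: P0=M P1=I  mem[L0]=72
26. P0: load  L1  bus=[-]  L1: P0=S P1=S  mem[L1]=66
27. P0: load  L0  bus=[-]  L0: P0=M P1=I  mem[L0]=72
28. P0: load  L0  bus=[-]  L0: P0=M P1=I  mem[L0]=72
29. P0: store L0 := 71  bus=[-]  L0: P0=M P1=I  mem[L0]=72
30. P0: store L0 := 51  bus=[-]  L0: P0=M P1=I  mem[L0]=72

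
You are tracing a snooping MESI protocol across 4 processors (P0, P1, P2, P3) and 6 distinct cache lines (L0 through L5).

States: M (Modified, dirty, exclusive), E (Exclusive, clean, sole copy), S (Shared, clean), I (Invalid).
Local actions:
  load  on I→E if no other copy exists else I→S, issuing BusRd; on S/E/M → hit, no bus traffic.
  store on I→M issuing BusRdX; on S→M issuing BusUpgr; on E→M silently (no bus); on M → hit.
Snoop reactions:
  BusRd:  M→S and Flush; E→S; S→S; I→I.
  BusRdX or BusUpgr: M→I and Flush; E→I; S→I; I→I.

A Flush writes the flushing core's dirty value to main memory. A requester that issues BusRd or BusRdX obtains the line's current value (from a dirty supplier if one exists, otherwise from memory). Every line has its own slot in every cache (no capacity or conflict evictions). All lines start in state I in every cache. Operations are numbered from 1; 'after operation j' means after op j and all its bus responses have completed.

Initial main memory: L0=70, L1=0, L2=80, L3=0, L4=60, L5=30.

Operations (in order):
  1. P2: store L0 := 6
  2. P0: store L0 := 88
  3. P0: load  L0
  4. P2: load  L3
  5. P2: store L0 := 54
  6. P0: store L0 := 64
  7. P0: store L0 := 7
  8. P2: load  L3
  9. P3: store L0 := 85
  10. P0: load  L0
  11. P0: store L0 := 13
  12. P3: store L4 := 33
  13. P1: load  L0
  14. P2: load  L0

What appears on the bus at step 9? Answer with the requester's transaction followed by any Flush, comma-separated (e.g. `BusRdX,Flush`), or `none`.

bus = BusRdX,Flush

step 1: P2: store L0 := 6  ⟶  IIMI  (L0)  txn=BusRdX  M[L0]=70
step 2: P0: store L0 := 88  ⟶  MIII  (L0)  txn=BusRdX+Flush  M[L0]=6
step 3: P0: load  L0  ⟶  MIII  (L0)  txn=∅  M[L0]=6
step 4: P2: load  L3  ⟶  IIEI  (L3)  txn=BusRd  M[L3]=0
step 5: P2: store L0 := 54  ⟶  IIMI  (L0)  txn=BusRdX+Flush  M[L0]=88
step 6: P0: store L0 := 64  ⟶  MIII  (L0)  txn=BusRdX+Flush  M[L0]=54
step 7: P0: store L0 := 7  ⟶  MIII  (L0)  txn=∅  M[L0]=54
step 8: P2: load  L3  ⟶  IIEI  (L3)  txn=∅  M[L3]=0
step 9: P3: store L0 := 85  ⟶  IIIM  (L0)  txn=BusRdX+Flush  M[L0]=7
step 10: P0: load  L0  ⟶  SIIS  (L0)  txn=BusRd+Flush  M[L0]=85
step 11: P0: store L0 := 13  ⟶  MIII  (L0)  txn=BusUpgr  M[L0]=85
step 12: P3: store L4 := 33  ⟶  IIIM  (L4)  txn=BusRdX  M[L4]=60
step 13: P1: load  L0  ⟶  SSII  (L0)  txn=BusRd+Flush  M[L0]=13
step 14: P2: load  L0  ⟶  SSSI  (L0)  txn=BusRd  M[L0]=13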